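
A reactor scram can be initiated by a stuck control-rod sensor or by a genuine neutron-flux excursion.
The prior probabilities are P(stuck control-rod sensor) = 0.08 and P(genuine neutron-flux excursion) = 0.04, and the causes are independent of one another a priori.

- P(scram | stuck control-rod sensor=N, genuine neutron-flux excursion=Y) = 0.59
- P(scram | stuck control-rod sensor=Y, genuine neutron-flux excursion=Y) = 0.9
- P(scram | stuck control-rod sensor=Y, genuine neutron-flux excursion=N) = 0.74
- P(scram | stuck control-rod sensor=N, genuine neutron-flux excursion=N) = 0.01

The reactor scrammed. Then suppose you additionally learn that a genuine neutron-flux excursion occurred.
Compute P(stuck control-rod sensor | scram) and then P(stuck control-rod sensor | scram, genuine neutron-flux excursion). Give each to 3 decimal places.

P(stuck control-rod sensor | scram) ≈ 0.662; P(stuck control-rod sensor | scram, genuine neutron-flux excursion) ≈ 0.117

P(scram) = 0.01*0.92*0.96 + 0.59*0.92*0.04 + 0.74*0.08*0.96 + 0.9*0.08*0.04 = 0.008832 + 0.021712 + 0.056832 + 0.002880 = 0.090256
The stuck control-rod sensor-present share is 0.056832 + 0.002880 = 0.059712.
Hence the posterior is 0.059712/0.090256 ≈ 0.662.

Now condition on the additional information:
P(scram | genuine neutron-flux excursion) = 0.59*0.92 + 0.9*0.08 = 0.542800 + 0.072000 = 0.614800
The stuck control-rod sensor-present share is 0.9*0.08 = 0.072000.
P(stuck control-rod sensor | scram, genuine neutron-flux excursion) = 0.072000 / 0.614800 ≈ 0.117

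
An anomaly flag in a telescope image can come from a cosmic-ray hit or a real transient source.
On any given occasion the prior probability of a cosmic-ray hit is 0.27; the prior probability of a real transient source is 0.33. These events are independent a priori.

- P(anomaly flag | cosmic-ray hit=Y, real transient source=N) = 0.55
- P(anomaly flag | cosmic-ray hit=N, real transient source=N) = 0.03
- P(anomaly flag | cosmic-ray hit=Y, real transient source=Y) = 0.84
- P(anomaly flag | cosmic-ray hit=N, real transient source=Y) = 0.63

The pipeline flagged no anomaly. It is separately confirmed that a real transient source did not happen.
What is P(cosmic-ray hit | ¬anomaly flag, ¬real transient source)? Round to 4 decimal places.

P(cosmic-ray hit | ¬anomaly flag, ¬real transient source) ≈ 0.1465

P(¬anomaly flag | ¬real transient source) = 0.97*0.73 + 0.45*0.27 = 0.708100 + 0.121500 = 0.829600
Of this, 0.121500 comes from 0.45*0.27 (the cosmic-ray hit=true cases).
Hence the posterior is 0.121500/0.829600 ≈ 0.1465.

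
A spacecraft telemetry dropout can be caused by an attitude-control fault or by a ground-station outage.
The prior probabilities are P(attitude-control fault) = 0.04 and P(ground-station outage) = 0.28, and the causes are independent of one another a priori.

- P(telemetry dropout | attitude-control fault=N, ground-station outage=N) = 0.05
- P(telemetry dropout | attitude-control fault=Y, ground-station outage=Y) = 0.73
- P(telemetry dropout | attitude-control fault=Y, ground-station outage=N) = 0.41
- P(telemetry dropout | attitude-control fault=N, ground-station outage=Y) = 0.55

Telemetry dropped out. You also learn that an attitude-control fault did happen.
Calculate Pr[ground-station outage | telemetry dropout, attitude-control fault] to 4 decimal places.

By total probability over both values of ground-station outage:
  P(telemetry dropout | attitude-control fault) = 0.41*0.72 + 0.73*0.28
        = 0.295200 + 0.204400 = 0.499600
Configurations with ground-station outage contribute 0.204400, so
  P(ground-station outage | telemetry dropout, attitude-control fault) = 0.204400 / 0.499600 ≈ 0.4091

Pr[ground-station outage | telemetry dropout, attitude-control fault] ≈ 0.4091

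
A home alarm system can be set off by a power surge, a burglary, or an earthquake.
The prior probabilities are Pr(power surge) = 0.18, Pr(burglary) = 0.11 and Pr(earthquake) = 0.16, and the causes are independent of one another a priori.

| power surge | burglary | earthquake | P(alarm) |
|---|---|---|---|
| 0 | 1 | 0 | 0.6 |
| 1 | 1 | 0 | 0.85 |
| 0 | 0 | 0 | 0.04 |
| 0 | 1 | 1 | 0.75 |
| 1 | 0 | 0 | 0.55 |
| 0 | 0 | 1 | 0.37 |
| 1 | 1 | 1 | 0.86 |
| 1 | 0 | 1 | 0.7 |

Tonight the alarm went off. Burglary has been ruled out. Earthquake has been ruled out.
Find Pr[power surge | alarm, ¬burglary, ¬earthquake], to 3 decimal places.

P(alarm | ¬burglary, ¬earthquake) = 0.04×0.82 + 0.55×0.18 = 0.032800 + 0.099000 = 0.131800
Of this, 0.099000 comes from 0.55×0.18 (the power surge=true cases).
So P(power surge | alarm, ¬burglary, ¬earthquake) = 0.099000/0.131800 ≈ 0.751.

Pr[power surge | alarm, ¬burglary, ¬earthquake] ≈ 0.751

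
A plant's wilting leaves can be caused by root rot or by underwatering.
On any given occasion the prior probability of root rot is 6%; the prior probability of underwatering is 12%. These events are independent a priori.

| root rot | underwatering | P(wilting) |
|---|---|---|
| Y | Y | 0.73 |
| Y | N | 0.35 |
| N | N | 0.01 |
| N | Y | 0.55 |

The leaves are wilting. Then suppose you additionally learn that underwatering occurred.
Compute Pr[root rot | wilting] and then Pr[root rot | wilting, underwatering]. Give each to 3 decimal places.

Enumerate the 4 (root rot, underwatering) configurations and weight by the priors:
  P(wilting) = 0.01·0.94·0.88 + 0.55·0.94·0.12 + 0.35·0.06·0.88 + 0.73·0.06·0.12
        = 0.008272 + 0.062040 + 0.018480 + 0.005256 = 0.094048
Keeping only the root rot-present terms gives 0.023736, so
  P(root rot | wilting) = 0.023736 / 0.094048 ≈ 0.252

With the extra evidence:
Numerator (weight on configurations with root rot): 0.73×0.06 = 0.043800
Normalizer over all consistent configurations: 0.55×0.94 + 0.73×0.06 = 0.560800
Posterior = 0.043800 / 0.560800 ≈ 0.078
Conditioning on underwatering lowers the posterior on root rot: the classic explaining-away effect in a common-effect structure.

Pr[root rot | wilting] ≈ 0.252; Pr[root rot | wilting, underwatering] ≈ 0.078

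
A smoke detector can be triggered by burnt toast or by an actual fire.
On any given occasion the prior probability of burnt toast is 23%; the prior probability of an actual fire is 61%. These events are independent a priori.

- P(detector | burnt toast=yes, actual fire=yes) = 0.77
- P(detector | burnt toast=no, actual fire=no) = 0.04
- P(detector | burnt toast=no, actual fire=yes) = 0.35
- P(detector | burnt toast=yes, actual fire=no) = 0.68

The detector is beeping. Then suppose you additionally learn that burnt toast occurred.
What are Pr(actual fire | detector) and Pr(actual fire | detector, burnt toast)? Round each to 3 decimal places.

Pr(actual fire | detector) ≈ 0.789; Pr(actual fire | detector, burnt toast) ≈ 0.639

Numerator (weight on configurations with actual fire): 0.164395 + 0.108031 = 0.272426
Denominator P(detector): 0.04×0.77×0.39 + 0.35×0.77×0.61 + 0.68×0.23×0.39 + 0.77×0.23×0.61 = 0.345434
Posterior = 0.272426 / 0.345434 ≈ 0.789

Now condition on the additional information:
For the numerator, keep only actual fire=true terms: 0.77×0.61 = 0.469700
Denominator P(detector | burnt toast): 0.68×0.39 + 0.77×0.61 = 0.734900
P(actual fire | detector, burnt toast) = 0.469700/0.734900 ≈ 0.639
This is intercausal reasoning (explaining away): once burnt toast accounts for the detector, actual fire becomes less likely.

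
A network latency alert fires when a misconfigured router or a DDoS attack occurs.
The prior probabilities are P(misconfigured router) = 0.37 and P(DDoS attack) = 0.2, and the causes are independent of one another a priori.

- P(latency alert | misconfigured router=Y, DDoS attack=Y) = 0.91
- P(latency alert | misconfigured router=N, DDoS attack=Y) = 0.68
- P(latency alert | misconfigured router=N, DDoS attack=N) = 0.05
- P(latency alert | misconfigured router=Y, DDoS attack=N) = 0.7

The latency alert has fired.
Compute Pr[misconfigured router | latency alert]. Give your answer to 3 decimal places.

Pr[misconfigured router | latency alert] ≈ 0.712

Enumerate the 4 (misconfigured router, DDoS attack) configurations and weight by the priors:
  P(latency alert) = 0.05×0.63×0.8 + 0.68×0.63×0.2 + 0.7×0.37×0.8 + 0.91×0.37×0.2
        = 0.025200 + 0.085680 + 0.207200 + 0.067340 = 0.385420
The terms with misconfigured router present sum to 0.274540, so
  P(misconfigured router | latency alert) = 0.274540 / 0.385420 ≈ 0.712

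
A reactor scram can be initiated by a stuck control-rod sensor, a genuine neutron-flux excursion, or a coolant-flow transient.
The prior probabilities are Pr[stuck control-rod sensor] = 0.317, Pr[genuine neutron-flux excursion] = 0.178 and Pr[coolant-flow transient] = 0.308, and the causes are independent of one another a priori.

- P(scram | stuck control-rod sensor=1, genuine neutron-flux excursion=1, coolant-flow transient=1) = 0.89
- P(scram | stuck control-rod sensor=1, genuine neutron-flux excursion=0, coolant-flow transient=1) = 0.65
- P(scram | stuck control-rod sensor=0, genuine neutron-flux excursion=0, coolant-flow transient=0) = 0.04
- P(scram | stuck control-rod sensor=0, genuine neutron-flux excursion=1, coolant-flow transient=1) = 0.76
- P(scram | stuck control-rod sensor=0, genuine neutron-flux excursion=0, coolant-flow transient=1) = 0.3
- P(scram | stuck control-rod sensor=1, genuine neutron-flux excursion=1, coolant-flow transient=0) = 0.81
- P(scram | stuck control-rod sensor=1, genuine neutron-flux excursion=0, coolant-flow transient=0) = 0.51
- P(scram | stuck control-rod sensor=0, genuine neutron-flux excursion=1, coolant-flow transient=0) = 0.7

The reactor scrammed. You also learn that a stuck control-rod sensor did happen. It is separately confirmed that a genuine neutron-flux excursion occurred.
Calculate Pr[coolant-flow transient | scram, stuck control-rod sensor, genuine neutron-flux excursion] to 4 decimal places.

P(scram | stuck control-rod sensor, genuine neutron-flux excursion) = 0.81·0.692 + 0.89·0.308 = 0.560520 + 0.274120 = 0.834640
The coolant-flow transient-present share is 0.89·0.308 = 0.274120.
Hence the posterior is 0.274120/0.834640 ≈ 0.3284.

Pr[coolant-flow transient | scram, stuck control-rod sensor, genuine neutron-flux excursion] ≈ 0.3284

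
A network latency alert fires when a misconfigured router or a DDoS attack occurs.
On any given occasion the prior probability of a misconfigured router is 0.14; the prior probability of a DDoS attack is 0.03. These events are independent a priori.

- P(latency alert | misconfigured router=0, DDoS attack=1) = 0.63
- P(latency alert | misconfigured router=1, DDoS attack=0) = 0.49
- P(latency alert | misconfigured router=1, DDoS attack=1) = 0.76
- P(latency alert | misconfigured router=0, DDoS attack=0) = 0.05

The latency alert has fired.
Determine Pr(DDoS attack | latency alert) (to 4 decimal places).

Weight on DDoS attack=true, given the evidence: 0.016254 + 0.003192 = 0.019446
Normalizer over all consistent configurations: 0.05×0.86×0.97 + 0.63×0.86×0.03 + 0.49×0.14×0.97 + 0.76×0.14×0.03 = 0.127698
P(DDoS attack | latency alert) = 0.019446/0.127698 ≈ 0.1523

Pr(DDoS attack | latency alert) ≈ 0.1523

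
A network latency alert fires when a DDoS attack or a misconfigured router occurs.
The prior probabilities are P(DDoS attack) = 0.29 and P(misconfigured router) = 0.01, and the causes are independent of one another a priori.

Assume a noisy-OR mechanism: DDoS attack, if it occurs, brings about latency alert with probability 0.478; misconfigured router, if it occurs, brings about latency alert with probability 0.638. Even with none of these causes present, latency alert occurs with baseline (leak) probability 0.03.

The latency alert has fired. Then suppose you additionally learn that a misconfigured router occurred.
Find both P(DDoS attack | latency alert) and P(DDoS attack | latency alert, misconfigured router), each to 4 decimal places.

Under noisy-OR, P(latency alert | causes) = 1 − (1−0.03)·∏(1−qᵢ) over the active causes.
P(latency alert) = 0.03*0.71*0.99 + 0.64886*0.71*0.01 + 0.49366*0.29*0.99 + 0.816705*0.29*0.01 = 0.021087 + 0.004607 + 0.141730 + 0.002368 = 0.169792
Restricting to configurations with DDoS attack present: 0.141730 + 0.002368 = 0.144098.
P(DDoS attack | latency alert) = 0.144098 / 0.169792 ≈ 0.8487

Now condition on the additional information:
Weight on DDoS attack=true, given the evidence: 0.816705×0.29 = 0.236844
Denominator P(latency alert | misconfigured router): 0.64886×0.71 + 0.816705×0.29 = 0.697535
P(DDoS attack | latency alert, misconfigured router) = 0.236844/0.697535 ≈ 0.3395
Conditioning on misconfigured router lowers the posterior on DDoS attack: the classic explaining-away effect in a common-effect structure.

P(DDoS attack | latency alert) ≈ 0.8487; P(DDoS attack | latency alert, misconfigured router) ≈ 0.3395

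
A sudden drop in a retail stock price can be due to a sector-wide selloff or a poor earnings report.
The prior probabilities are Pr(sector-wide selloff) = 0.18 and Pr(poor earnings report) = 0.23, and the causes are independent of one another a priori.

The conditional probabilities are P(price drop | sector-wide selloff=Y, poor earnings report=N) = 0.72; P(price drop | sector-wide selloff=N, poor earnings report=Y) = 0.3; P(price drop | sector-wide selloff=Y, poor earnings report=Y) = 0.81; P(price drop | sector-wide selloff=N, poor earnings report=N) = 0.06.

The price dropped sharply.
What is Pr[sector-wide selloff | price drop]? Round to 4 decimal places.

Pr[sector-wide selloff | price drop] ≈ 0.5853

P(price drop) = 0.06·0.82·0.77 + 0.3·0.82·0.23 + 0.72·0.18·0.77 + 0.81·0.18·0.23 = 0.037884 + 0.056580 + 0.099792 + 0.033534 = 0.227790
Of this, 0.133326 comes from 0.099792 + 0.033534 (the sector-wide selloff=true cases).
P(sector-wide selloff | price drop) = 0.133326 / 0.227790 ≈ 0.5853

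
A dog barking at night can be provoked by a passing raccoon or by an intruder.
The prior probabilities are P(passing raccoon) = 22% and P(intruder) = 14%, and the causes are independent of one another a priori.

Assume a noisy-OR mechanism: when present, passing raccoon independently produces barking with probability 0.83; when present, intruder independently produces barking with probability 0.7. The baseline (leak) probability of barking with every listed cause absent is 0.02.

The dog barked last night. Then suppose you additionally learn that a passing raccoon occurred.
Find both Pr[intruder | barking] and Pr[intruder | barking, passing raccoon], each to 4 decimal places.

Under noisy-OR, P(barking | causes) = 1 − (1−0.02)·∏(1−qᵢ) over the active causes.
Weight on intruder=true, given the evidence: 0.077095 + 0.029261 = 0.106356
Denominator P(barking): 0.02×0.78×0.86 + 0.706×0.78×0.14 + 0.8334×0.22×0.86 + 0.95002×0.22×0.14 = 0.277451
P(intruder | barking) = 0.106356/0.277451 ≈ 0.3833

Now also conditioning on passing raccoon=true:
P(barking | passing raccoon) = 0.8334*0.86 + 0.95002*0.14 = 0.716724 + 0.133003 = 0.849727
The intruder-present share is 0.95002*0.14 = 0.133003.
P(intruder | barking, passing raccoon) = 0.133003 / 0.849727 ≈ 0.1565
This is intercausal reasoning (explaining away): once passing raccoon accounts for the barking, intruder becomes less likely.

Pr[intruder | barking] ≈ 0.3833; Pr[intruder | barking, passing raccoon] ≈ 0.1565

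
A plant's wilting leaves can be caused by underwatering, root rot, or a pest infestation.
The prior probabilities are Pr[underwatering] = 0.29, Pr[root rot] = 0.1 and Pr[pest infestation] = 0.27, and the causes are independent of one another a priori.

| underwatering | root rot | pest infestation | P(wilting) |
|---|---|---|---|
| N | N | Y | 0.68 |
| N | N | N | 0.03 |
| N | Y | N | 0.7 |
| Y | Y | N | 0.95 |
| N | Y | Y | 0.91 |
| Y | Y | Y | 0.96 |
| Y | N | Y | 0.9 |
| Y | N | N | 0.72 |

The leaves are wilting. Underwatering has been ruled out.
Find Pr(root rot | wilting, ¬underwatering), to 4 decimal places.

Pr(root rot | wilting, ¬underwatering) ≈ 0.2903

P(wilting | ¬underwatering) = 0.03·0.9·0.73 + 0.68·0.9·0.27 + 0.7·0.1·0.73 + 0.91·0.1·0.27 = 0.019710 + 0.165240 + 0.051100 + 0.024570 = 0.260620
Of this, 0.075670 comes from 0.051100 + 0.024570 (the root rot=true cases).
Hence the posterior is 0.075670/0.260620 ≈ 0.2903.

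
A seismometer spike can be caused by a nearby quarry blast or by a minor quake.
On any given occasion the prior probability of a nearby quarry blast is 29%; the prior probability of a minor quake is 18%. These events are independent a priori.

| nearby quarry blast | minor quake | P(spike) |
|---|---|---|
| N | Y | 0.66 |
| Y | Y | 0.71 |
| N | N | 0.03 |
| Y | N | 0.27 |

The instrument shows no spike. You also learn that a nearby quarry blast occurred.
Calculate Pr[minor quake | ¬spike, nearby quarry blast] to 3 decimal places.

Pr[minor quake | ¬spike, nearby quarry blast] ≈ 0.080

For the numerator, keep only minor quake=true terms: 0.29*0.18 = 0.052200
The normalizing constant is 0.73*0.82 + 0.29*0.18 = 0.650800
Posterior = 0.052200 / 0.650800 ≈ 0.080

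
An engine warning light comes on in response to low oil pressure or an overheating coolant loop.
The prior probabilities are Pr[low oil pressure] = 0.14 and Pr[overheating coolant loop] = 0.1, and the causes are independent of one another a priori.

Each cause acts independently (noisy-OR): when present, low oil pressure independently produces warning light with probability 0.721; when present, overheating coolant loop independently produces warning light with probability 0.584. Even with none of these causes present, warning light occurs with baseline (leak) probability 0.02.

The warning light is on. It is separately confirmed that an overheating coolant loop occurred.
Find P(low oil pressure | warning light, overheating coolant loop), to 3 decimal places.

Under noisy-OR, P(warning light | causes) = 1 − (1−0.02)·∏(1−qᵢ) over the active causes.
Enumerate both values of low oil pressure and weight by the priors:
  P(warning light | overheating coolant loop) = 0.59232×0.86 + 0.886257×0.14
        = 0.509395 + 0.124076 = 0.633471
Keeping only the low oil pressure-present terms gives 0.124076, so
  P(low oil pressure | warning light, overheating coolant loop) = 0.124076 / 0.633471 ≈ 0.196

P(low oil pressure | warning light, overheating coolant loop) ≈ 0.196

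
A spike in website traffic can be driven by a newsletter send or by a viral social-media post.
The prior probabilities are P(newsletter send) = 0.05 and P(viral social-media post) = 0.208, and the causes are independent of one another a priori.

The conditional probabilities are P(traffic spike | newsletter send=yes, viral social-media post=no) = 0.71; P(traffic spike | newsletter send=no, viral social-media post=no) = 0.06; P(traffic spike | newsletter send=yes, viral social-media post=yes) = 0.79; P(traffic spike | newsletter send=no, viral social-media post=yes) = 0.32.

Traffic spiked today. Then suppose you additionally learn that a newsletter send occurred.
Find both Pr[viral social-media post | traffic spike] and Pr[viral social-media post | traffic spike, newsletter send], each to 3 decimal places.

P(traffic spike) = 0.06*0.95*0.792 + 0.32*0.95*0.208 + 0.71*0.05*0.792 + 0.79*0.05*0.208 = 0.045144 + 0.063232 + 0.028116 + 0.008216 = 0.144708
Restricting to configurations with viral social-media post present: 0.063232 + 0.008216 = 0.071448.
P(viral social-media post | traffic spike) = 0.071448 / 0.144708 ≈ 0.494

Now also conditioning on newsletter send=true:
P(traffic spike | newsletter send) = 0.71·0.792 + 0.79·0.208 = 0.562320 + 0.164320 = 0.726640
Of this, 0.164320 comes from 0.79·0.208 (the viral social-media post=true cases).
Hence the posterior is 0.164320/0.726640 ≈ 0.226.
Conditioning on newsletter send lowers the posterior on viral social-media post: the classic explaining-away effect in a common-effect structure.

Pr[viral social-media post | traffic spike] ≈ 0.494; Pr[viral social-media post | traffic spike, newsletter send] ≈ 0.226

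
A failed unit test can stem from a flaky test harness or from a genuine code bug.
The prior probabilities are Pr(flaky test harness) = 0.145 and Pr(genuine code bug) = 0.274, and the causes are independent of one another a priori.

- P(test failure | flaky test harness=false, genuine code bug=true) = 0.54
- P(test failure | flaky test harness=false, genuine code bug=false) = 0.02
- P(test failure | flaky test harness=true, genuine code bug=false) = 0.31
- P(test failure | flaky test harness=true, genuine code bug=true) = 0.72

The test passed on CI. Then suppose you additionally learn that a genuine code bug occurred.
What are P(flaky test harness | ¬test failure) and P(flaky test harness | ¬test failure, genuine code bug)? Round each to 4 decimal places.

For the numerator, keep only flaky test harness=true terms: 0.072636 + 0.011124 = 0.083760
Normalizer over all consistent configurations: 0.98×0.855×0.726 + 0.46×0.855×0.274 + 0.69×0.145×0.726 + 0.28×0.145×0.274 = 0.799839
Posterior = 0.083760 / 0.799839 ≈ 0.1047

Now condition on the additional information:
P(¬test failure | genuine code bug) = 0.46*0.855 + 0.28*0.145 = 0.393300 + 0.040600 = 0.433900
Of this, 0.040600 comes from 0.28*0.145 (the flaky test harness=true cases).
Hence the posterior is 0.040600/0.433900 ≈ 0.0936.

P(flaky test harness | ¬test failure) ≈ 0.1047; P(flaky test harness | ¬test failure, genuine code bug) ≈ 0.0936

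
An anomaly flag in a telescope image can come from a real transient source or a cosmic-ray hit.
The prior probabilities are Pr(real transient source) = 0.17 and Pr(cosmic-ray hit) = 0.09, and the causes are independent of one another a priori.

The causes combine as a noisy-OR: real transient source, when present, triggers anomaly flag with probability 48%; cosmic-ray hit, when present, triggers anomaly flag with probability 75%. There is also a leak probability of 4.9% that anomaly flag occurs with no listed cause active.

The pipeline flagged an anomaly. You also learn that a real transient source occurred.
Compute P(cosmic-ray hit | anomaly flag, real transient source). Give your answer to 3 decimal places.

P(cosmic-ray hit | anomaly flag, real transient source) ≈ 0.146

Under noisy-OR, P(anomaly flag | causes) = 1 − (1−0.049)·∏(1−qᵢ) over the active causes.
P(anomaly flag | real transient source) = 0.50548*0.91 + 0.87637*0.09 = 0.459987 + 0.078873 = 0.538860
Restricting to configurations with cosmic-ray hit present: 0.87637*0.09 = 0.078873.
P(cosmic-ray hit | anomaly flag, real transient source) = 0.078873 / 0.538860 ≈ 0.146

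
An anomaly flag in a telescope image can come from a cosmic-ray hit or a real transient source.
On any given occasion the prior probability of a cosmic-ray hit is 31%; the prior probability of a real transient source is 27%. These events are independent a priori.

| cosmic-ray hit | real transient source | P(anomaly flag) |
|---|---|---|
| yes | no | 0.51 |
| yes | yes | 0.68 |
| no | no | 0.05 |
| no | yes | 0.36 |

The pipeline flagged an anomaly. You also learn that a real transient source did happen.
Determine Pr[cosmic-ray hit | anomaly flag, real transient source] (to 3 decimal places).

P(anomaly flag | real transient source) = 0.36·0.69 + 0.68·0.31 = 0.248400 + 0.210800 = 0.459200
Restricting to configurations with cosmic-ray hit present: 0.68·0.31 = 0.210800.
Hence the posterior is 0.210800/0.459200 ≈ 0.459.

Pr[cosmic-ray hit | anomaly flag, real transient source] ≈ 0.459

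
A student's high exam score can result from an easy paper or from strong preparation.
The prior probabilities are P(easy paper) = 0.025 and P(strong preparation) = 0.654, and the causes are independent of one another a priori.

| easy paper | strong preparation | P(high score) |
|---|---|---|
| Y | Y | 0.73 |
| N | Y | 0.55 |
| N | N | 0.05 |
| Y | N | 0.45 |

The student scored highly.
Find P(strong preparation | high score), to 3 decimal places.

Numerator (weight on configurations with strong preparation): 0.350708 + 0.011935 = 0.362643
The normalizing constant is 0.05*0.975*0.346 + 0.55*0.975*0.654 + 0.45*0.025*0.346 + 0.73*0.025*0.654 = 0.383404
P(strong preparation | high score) = 0.362643/0.383404 ≈ 0.946

P(strong preparation | high score) ≈ 0.946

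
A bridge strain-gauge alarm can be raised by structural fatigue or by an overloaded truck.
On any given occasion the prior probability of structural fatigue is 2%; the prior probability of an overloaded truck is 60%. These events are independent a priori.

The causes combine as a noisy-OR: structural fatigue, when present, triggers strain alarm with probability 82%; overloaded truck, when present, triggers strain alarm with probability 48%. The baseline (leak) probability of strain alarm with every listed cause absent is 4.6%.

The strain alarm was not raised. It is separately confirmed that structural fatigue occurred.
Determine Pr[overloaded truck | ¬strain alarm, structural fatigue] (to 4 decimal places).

Pr[overloaded truck | ¬strain alarm, structural fatigue] ≈ 0.4382

Under noisy-OR, P(strain alarm | causes) = 1 − (1−0.046)·∏(1−qᵢ) over the active causes.
Enumerate both values of overloaded truck and weight by the priors:
  P(¬strain alarm | structural fatigue) = 0.17172·0.4 + 0.089294·0.6
        = 0.068688 + 0.053576 = 0.122264
Keeping only the overloaded truck-present terms gives 0.053576, so
  P(overloaded truck | ¬strain alarm, structural fatigue) = 0.053576 / 0.122264 ≈ 0.4382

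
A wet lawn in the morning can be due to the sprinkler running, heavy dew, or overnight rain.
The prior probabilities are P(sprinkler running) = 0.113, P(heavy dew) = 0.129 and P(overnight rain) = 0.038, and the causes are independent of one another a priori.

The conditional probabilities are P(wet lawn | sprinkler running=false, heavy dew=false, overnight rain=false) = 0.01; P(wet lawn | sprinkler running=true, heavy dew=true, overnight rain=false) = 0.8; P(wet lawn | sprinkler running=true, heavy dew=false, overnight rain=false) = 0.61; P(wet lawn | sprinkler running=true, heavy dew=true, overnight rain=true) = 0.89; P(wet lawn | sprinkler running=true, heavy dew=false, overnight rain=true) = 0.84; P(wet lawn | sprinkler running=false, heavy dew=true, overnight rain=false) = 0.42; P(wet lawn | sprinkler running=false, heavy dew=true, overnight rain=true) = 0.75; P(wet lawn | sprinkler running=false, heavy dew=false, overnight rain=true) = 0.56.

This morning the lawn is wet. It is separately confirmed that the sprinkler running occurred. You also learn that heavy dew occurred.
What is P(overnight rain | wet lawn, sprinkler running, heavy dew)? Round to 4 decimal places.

Enumerate both values of overnight rain and weight by the priors:
  P(wet lawn | sprinkler running, heavy dew) = 0.8*0.962 + 0.89*0.038
        = 0.769600 + 0.033820 = 0.803420
The terms with overnight rain present sum to 0.033820, so
  P(overnight rain | wet lawn, sprinkler running, heavy dew) = 0.033820 / 0.803420 ≈ 0.0421

P(overnight rain | wet lawn, sprinkler running, heavy dew) ≈ 0.0421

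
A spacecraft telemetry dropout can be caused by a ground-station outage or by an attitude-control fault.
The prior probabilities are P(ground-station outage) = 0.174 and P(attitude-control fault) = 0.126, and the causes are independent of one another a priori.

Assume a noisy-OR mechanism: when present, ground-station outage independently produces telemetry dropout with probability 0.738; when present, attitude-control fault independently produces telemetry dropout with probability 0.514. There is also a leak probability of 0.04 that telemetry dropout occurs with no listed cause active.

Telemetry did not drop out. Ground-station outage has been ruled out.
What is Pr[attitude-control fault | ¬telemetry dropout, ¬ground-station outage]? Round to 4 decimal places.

Under noisy-OR, P(telemetry dropout | causes) = 1 − (1−0.04)·∏(1−qᵢ) over the active causes.
By total probability over both values of attitude-control fault:
  P(¬telemetry dropout | ¬ground-station outage) = 0.96*0.874 + 0.46656*0.126
        = 0.839040 + 0.058787 = 0.897827
The terms with attitude-control fault present sum to 0.058787, so
  P(attitude-control fault | ¬telemetry dropout, ¬ground-station outage) = 0.058787 / 0.897827 ≈ 0.0655

Pr[attitude-control fault | ¬telemetry dropout, ¬ground-station outage] ≈ 0.0655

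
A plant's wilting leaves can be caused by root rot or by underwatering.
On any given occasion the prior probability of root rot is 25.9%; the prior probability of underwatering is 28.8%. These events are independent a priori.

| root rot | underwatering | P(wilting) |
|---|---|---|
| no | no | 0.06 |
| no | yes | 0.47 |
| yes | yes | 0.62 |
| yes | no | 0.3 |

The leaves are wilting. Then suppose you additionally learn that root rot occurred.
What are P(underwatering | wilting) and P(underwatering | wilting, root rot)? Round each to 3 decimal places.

P(underwatering | wilting) ≈ 0.628; P(underwatering | wilting, root rot) ≈ 0.455

Sum P(wilting|·) weighted by the priors over the 4 (root rot, underwatering) configurations:
  P(wilting) = 0.06*0.741*0.712 + 0.47*0.741*0.288 + 0.3*0.259*0.712 + 0.62*0.259*0.288
        = 0.031656 + 0.100302 + 0.055322 + 0.046247 = 0.233527
Configurations with underwatering contribute 0.146549, so
  P(underwatering | wilting) = 0.146549 / 0.233527 ≈ 0.628

Now also conditioning on root rot=true:
P(wilting | root rot) = 0.3×0.712 + 0.62×0.288 = 0.213600 + 0.178560 = 0.392160
The underwatering-present share is 0.62×0.288 = 0.178560.
Hence the posterior is 0.178560/0.392160 ≈ 0.455.
The drop from 0.628 to 0.455 is the explaining-away (discounting) effect.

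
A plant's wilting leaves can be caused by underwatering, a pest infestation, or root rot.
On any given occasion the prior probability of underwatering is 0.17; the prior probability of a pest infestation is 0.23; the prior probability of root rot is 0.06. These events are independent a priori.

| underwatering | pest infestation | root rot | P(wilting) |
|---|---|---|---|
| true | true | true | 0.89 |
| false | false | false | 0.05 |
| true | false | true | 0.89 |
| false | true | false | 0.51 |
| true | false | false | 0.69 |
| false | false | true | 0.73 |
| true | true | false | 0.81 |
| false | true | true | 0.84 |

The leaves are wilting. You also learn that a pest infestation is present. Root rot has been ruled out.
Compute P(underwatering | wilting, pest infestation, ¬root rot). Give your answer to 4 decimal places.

P(underwatering | wilting, pest infestation, ¬root rot) ≈ 0.2455

P(wilting | pest infestation, ¬root rot) = 0.51×0.83 + 0.81×0.17 = 0.423300 + 0.137700 = 0.561000
Restricting to configurations with underwatering present: 0.81×0.17 = 0.137700.
Hence the posterior is 0.137700/0.561000 ≈ 0.2455.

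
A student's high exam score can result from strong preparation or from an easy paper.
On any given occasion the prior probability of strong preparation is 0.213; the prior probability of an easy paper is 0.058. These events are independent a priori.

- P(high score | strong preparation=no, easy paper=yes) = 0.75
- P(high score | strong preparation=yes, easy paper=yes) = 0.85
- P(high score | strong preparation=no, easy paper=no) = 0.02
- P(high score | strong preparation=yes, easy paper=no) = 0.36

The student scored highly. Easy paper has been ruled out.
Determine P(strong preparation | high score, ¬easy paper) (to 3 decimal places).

P(high score | ¬easy paper) = 0.02*0.787 + 0.36*0.213 = 0.015740 + 0.076680 = 0.092420
The strong preparation-present share is 0.36*0.213 = 0.076680.
P(strong preparation | high score, ¬easy paper) = 0.076680 / 0.092420 ≈ 0.830

P(strong preparation | high score, ¬easy paper) ≈ 0.830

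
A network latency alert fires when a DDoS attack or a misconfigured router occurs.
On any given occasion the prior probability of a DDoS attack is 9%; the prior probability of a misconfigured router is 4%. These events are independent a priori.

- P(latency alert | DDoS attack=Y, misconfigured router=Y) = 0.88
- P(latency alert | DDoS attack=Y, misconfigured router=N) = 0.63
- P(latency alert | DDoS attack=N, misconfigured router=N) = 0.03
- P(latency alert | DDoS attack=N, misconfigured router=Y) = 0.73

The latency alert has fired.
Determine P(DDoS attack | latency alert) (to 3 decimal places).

P(DDoS attack | latency alert) ≈ 0.522

P(latency alert) = 0.03*0.91*0.96 + 0.73*0.91*0.04 + 0.63*0.09*0.96 + 0.88*0.09*0.04 = 0.026208 + 0.026572 + 0.054432 + 0.003168 = 0.110380
The DDoS attack-present share is 0.054432 + 0.003168 = 0.057600.
So P(DDoS attack | latency alert) = 0.057600/0.110380 ≈ 0.522.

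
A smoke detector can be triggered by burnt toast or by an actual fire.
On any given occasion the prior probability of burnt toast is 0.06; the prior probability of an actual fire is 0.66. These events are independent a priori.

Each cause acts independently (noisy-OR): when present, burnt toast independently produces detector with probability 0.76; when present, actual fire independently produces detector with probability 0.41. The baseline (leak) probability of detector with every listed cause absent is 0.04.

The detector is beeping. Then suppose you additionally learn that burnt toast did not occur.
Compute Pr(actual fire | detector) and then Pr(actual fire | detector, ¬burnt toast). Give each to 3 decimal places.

Pr(actual fire | detector) ≈ 0.914; Pr(actual fire | detector, ¬burnt toast) ≈ 0.955

Under noisy-OR, P(detector | causes) = 1 − (1−0.04)·∏(1−qᵢ) over the active causes.
Sum P(detector|·) weighted by the priors over the 4 (burnt toast, actual fire) configurations:
  P(detector) = 0.04×0.94×0.34 + 0.4336×0.94×0.66 + 0.7696×0.06×0.34 + 0.864064×0.06×0.66
        = 0.012784 + 0.269005 + 0.015700 + 0.034217 = 0.331706
Configurations with actual fire contribute 0.303222, so
  P(actual fire | detector) = 0.303222 / 0.331706 ≈ 0.914

Now condition on the additional information:
For the numerator, keep only actual fire=true terms: 0.4336*0.66 = 0.286176
Normalizer over all consistent configurations: 0.04*0.34 + 0.4336*0.66 = 0.299776
Posterior = 0.286176 / 0.299776 ≈ 0.955
Ruling out burnt toast raises the posterior on actual fire — the flip side of explaining away.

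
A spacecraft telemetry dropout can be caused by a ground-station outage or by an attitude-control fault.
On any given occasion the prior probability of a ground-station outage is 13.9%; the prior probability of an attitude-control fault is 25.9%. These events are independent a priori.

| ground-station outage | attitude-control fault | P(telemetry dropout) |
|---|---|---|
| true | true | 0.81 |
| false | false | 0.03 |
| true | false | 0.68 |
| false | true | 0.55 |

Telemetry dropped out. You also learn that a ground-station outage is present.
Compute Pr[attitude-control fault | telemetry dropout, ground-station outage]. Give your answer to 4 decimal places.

Weight on attitude-control fault=true, given the evidence: 0.81×0.259 = 0.209790
The normalizing constant is 0.68×0.741 + 0.81×0.259 = 0.713670
P(attitude-control fault | telemetry dropout, ground-station outage) = 0.209790/0.713670 ≈ 0.2940

Pr[attitude-control fault | telemetry dropout, ground-station outage] ≈ 0.2940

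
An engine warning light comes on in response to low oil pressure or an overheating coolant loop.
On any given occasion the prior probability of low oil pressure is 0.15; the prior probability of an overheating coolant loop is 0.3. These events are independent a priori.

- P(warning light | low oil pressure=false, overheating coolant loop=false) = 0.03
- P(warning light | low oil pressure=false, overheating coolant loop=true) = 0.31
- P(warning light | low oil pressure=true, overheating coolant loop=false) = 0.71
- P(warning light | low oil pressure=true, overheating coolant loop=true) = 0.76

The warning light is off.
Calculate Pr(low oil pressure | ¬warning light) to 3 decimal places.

Pr(low oil pressure | ¬warning light) ≈ 0.052

Sum P(¬warning light|·) weighted by the priors over the 4 (low oil pressure, overheating coolant loop) configurations:
  P(¬warning light) = 0.97·0.85·0.7 + 0.69·0.85·0.3 + 0.29·0.15·0.7 + 0.24·0.15·0.3
        = 0.577150 + 0.175950 + 0.030450 + 0.010800 = 0.794350
The terms with low oil pressure present sum to 0.041250, so
  P(low oil pressure | ¬warning light) = 0.041250 / 0.794350 ≈ 0.052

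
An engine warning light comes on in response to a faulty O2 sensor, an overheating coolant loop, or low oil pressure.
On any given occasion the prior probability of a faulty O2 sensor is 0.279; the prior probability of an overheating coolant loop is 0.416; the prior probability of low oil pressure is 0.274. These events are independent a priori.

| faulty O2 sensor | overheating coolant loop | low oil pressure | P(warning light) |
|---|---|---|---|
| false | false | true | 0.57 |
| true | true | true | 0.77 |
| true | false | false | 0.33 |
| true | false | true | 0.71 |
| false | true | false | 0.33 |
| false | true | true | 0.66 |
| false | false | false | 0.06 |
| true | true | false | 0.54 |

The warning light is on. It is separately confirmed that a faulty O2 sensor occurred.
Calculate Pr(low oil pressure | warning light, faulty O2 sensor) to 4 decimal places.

Pr(low oil pressure | warning light, faulty O2 sensor) ≈ 0.3993

By total probability over the 4 (overheating coolant loop, low oil pressure) configurations:
  P(warning light | faulty O2 sensor) = 0.33*0.584*0.726 + 0.71*0.584*0.274 + 0.54*0.416*0.726 + 0.77*0.416*0.274
        = 0.139915 + 0.113611 + 0.163089 + 0.087768 = 0.504383
Configurations with low oil pressure contribute 0.201379, so
  P(low oil pressure | warning light, faulty O2 sensor) = 0.201379 / 0.504383 ≈ 0.3993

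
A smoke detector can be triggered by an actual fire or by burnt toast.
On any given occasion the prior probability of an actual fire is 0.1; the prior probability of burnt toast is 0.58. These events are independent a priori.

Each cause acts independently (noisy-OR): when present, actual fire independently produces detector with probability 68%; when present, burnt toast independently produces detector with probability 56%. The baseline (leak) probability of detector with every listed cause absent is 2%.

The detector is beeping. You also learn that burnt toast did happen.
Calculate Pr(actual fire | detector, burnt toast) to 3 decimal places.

Under noisy-OR, P(detector | causes) = 1 − (1−0.02)·∏(1−qᵢ) over the active causes.
For the numerator, keep only actual fire=true terms: 0.862016·0.1 = 0.086202
Denominator P(detector | burnt toast): 0.5688·0.9 + 0.862016·0.1 = 0.598122
Posterior = 0.086202 / 0.598122 ≈ 0.144

Pr(actual fire | detector, burnt toast) ≈ 0.144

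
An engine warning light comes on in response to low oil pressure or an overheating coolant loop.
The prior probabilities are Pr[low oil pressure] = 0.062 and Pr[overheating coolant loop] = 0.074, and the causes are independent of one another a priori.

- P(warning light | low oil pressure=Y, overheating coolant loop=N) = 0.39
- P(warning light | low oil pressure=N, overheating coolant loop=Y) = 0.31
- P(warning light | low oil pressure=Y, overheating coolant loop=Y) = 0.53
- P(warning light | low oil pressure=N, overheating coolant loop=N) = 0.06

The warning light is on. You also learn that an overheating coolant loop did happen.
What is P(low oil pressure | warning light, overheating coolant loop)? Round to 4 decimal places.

Weight on low oil pressure=true, given the evidence: 0.53×0.062 = 0.032860
Denominator P(warning light | overheating coolant loop): 0.31×0.938 + 0.53×0.062 = 0.323640
P(low oil pressure | warning light, overheating coolant loop) = 0.032860/0.323640 ≈ 0.1015

P(low oil pressure | warning light, overheating coolant loop) ≈ 0.1015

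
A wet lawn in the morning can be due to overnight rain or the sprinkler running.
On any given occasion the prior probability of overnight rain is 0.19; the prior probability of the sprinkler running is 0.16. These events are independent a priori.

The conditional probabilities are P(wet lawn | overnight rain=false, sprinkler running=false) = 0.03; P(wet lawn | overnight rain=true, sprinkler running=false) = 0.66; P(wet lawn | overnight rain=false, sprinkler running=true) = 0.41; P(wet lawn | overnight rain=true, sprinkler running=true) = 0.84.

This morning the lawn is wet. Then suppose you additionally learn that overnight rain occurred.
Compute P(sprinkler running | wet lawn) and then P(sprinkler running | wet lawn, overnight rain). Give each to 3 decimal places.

By total probability over the 4 (overnight rain, sprinkler running) configurations:
  P(wet lawn) = 0.03×0.81×0.84 + 0.41×0.81×0.16 + 0.66×0.19×0.84 + 0.84×0.19×0.16
        = 0.020412 + 0.053136 + 0.105336 + 0.025536 = 0.204420
Keeping only the sprinkler running-present terms gives 0.078672, so
  P(sprinkler running | wet lawn) = 0.078672 / 0.204420 ≈ 0.385

With the extra evidence:
Numerator (weight on configurations with sprinkler running): 0.84×0.16 = 0.134400
The normalizing constant is 0.66×0.84 + 0.84×0.16 = 0.688800
P(sprinkler running | wet lawn, overnight rain) = 0.134400/0.688800 ≈ 0.195
The drop from 0.385 to 0.195 is the explaining-away (discounting) effect.

P(sprinkler running | wet lawn) ≈ 0.385; P(sprinkler running | wet lawn, overnight rain) ≈ 0.195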